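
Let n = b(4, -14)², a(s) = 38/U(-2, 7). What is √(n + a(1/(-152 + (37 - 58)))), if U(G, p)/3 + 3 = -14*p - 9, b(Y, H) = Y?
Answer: √432465/165 ≈ 3.9856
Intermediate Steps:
U(G, p) = -36 - 42*p (U(G, p) = -9 + 3*(-14*p - 9) = -9 + 3*(-9 - 14*p) = -9 + (-27 - 42*p) = -36 - 42*p)
a(s) = -19/165 (a(s) = 38/(-36 - 42*7) = 38/(-36 - 294) = 38/(-330) = 38*(-1/330) = -19/165)
n = 16 (n = 4² = 16)
√(n + a(1/(-152 + (37 - 58)))) = √(16 - 19/165) = √(2621/165) = √432465/165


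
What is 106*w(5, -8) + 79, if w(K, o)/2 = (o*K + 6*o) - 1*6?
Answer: -19849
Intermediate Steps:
w(K, o) = -12 + 12*o + 2*K*o (w(K, o) = 2*((o*K + 6*o) - 1*6) = 2*((K*o + 6*o) - 6) = 2*((6*o + K*o) - 6) = 2*(-6 + 6*o + K*o) = -12 + 12*o + 2*K*o)
106*w(5, -8) + 79 = 106*(-12 + 12*(-8) + 2*5*(-8)) + 79 = 106*(-12 - 96 - 80) + 79 = 106*(-188) + 79 = -19928 + 79 = -19849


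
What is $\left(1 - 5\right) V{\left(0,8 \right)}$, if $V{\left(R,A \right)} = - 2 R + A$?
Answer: $-32$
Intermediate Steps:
$V{\left(R,A \right)} = A - 2 R$
$\left(1 - 5\right) V{\left(0,8 \right)} = \left(1 - 5\right) \left(8 - 0\right) = \left(1 + \left(-20 + 15\right)\right) \left(8 + 0\right) = \left(1 - 5\right) 8 = \left(-4\right) 8 = -32$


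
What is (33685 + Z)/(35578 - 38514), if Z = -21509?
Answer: -1522/367 ≈ -4.1471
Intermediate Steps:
(33685 + Z)/(35578 - 38514) = (33685 - 21509)/(35578 - 38514) = 12176/(-2936) = 12176*(-1/2936) = -1522/367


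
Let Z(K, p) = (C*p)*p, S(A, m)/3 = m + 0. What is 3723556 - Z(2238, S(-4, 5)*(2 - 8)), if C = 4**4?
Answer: 1649956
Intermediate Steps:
C = 256
S(A, m) = 3*m (S(A, m) = 3*(m + 0) = 3*m)
Z(K, p) = 256*p**2 (Z(K, p) = (256*p)*p = 256*p**2)
3723556 - Z(2238, S(-4, 5)*(2 - 8)) = 3723556 - 256*((3*5)*(2 - 8))**2 = 3723556 - 256*(15*(-6))**2 = 3723556 - 256*(-90)**2 = 3723556 - 256*8100 = 3723556 - 1*2073600 = 3723556 - 2073600 = 1649956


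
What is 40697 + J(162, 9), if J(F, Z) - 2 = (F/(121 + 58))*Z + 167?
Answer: 7316472/179 ≈ 40874.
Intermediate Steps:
J(F, Z) = 169 + F*Z/179 (J(F, Z) = 2 + ((F/(121 + 58))*Z + 167) = 2 + ((F/179)*Z + 167) = 2 + (F*Z/179 + 167) = 2 + (167 + F*Z/179) = 169 + F*Z/179)
40697 + J(162, 9) = 40697 + (169 + (1/179)*162*9) = 40697 + (169 + 1458/179) = 40697 + 31709/179 = 7316472/179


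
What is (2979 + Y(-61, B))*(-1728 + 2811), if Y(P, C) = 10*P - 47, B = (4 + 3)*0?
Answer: 2514726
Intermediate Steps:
B = 0 (B = 7*0 = 0)
Y(P, C) = -47 + 10*P
(2979 + Y(-61, B))*(-1728 + 2811) = (2979 + (-47 + 10*(-61)))*(-1728 + 2811) = (2979 + (-47 - 610))*1083 = (2979 - 657)*1083 = 2322*1083 = 2514726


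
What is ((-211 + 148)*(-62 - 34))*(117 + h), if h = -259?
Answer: -858816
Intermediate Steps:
((-211 + 148)*(-62 - 34))*(117 + h) = ((-211 + 148)*(-62 - 34))*(117 - 259) = -63*(-96)*(-142) = 6048*(-142) = -858816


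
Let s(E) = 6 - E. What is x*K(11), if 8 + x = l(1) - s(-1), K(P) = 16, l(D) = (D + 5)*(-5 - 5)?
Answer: -1200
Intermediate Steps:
l(D) = -50 - 10*D (l(D) = (5 + D)*(-10) = -50 - 10*D)
x = -75 (x = -8 + ((-50 - 10*1) - (6 - 1*(-1))) = -8 + ((-50 - 10) - (6 + 1)) = -8 + (-60 - 1*7) = -8 + (-60 - 7) = -8 - 67 = -75)
x*K(11) = -75*16 = -1200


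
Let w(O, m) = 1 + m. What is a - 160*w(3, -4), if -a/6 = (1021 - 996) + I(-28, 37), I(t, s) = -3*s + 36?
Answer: 780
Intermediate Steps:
I(t, s) = 36 - 3*s
a = 300 (a = -6*((1021 - 996) + (36 - 3*37)) = -6*(25 + (36 - 111)) = -6*(25 - 75) = -6*(-50) = 300)
a - 160*w(3, -4) = 300 - 160*(1 - 4) = 300 - 160*(-3) = 300 - 1*(-480) = 300 + 480 = 780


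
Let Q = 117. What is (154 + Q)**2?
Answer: 73441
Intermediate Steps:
(154 + Q)**2 = (154 + 117)**2 = 271**2 = 73441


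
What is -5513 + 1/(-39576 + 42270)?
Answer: -14852021/2694 ≈ -5513.0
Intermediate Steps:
-5513 + 1/(-39576 + 42270) = -5513 + 1/2694 = -14852021/2694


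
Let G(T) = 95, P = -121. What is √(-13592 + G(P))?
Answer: I*√13497 ≈ 116.18*I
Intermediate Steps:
√(-13592 + G(P)) = √(-13592 + 95) = √(-13497) = I*√13497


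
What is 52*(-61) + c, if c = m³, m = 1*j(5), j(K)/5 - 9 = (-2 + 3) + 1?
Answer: 163203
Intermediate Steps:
j(K) = 55 (j(K) = 45 + 5*((-2 + 3) + 1) = 45 + 5*(1 + 1) = 45 + 5*2 = 45 + 10 = 55)
m = 55 (m = 1*55 = 55)
c = 166375 (c = 55³ = 166375)
52*(-61) + c = 52*(-61) + 166375 = -3172 + 166375 = 163203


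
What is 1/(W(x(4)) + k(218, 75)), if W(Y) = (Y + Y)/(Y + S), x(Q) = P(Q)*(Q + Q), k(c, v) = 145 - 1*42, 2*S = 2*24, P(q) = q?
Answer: 7/729 ≈ 0.0096022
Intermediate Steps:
S = 24 (S = (2*24)/2 = (½)*48 = 24)
k(c, v) = 103 (k(c, v) = 145 - 42 = 103)
x(Q) = 2*Q² (x(Q) = Q*(Q + Q) = Q*(2*Q) = 2*Q²)
W(Y) = 2*Y/(24 + Y) (W(Y) = (Y + Y)/(Y + 24) = (2*Y)/(24 + Y) = 2*Y/(24 + Y))
1/(W(x(4)) + k(218, 75)) = 1/(2*(2*4²)/(24 + 2*4²) + 103) = 1/(2*(2*16)/(24 + 2*16) + 103) = 1/(2*32/(24 + 32) + 103) = 1/(2*32/56 + 103) = 1/(2*32*(1/56) + 103) = 1/(8/7 + 103) = 1/(729/7) = 7/729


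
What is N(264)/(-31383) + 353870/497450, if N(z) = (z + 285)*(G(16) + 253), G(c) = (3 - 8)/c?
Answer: -10293949631/2775373040 ≈ -3.7090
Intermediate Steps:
G(c) = -5/c
N(z) = 1152255/16 + 4043*z/16 (N(z) = (z + 285)*(-5/16 + 253) = (285 + z)*(-5*1/16 + 253) = (285 + z)*(-5/16 + 253) = (285 + z)*(4043/16) = 1152255/16 + 4043*z/16)
N(264)/(-31383) + 353870/497450 = (1152255/16 + (4043/16)*264)/(-31383) + 353870/497450 = (1152255/16 + 133419/2)*(-1/31383) + 353870*(1/497450) = (2219607/16)*(-1/31383) + 35387/49745 = -246623/55792 + 35387/49745 = -10293949631/2775373040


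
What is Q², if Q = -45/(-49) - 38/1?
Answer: 3301489/2401 ≈ 1375.0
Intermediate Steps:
Q = -1817/49 (Q = -45*(-1/49) - 38*1 = 45/49 - 38 = -1817/49 ≈ -37.082)
Q² = (-1817/49)² = 3301489/2401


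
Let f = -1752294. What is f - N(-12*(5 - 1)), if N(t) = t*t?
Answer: -1754598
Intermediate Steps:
N(t) = t²
f - N(-12*(5 - 1)) = -1752294 - (-12*(5 - 1))² = -1752294 - (-12*4)² = -1752294 - 1*(-48)² = -1752294 - 1*2304 = -1752294 - 2304 = -1754598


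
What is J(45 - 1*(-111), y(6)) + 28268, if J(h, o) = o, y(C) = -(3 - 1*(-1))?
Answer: 28264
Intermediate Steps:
y(C) = -4 (y(C) = -(3 + 1) = -1*4 = -4)
J(45 - 1*(-111), y(6)) + 28268 = -4 + 28268 = 28264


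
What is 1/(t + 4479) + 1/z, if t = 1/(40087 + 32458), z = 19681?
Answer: 1752687201/6394928751136 ≈ 0.00027407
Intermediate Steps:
t = 1/72545 ≈ 1.3785e-5
1/(t + 4479) + 1/z = 1/(1/72545 + 4479) + 1/19681 = 1/(324929056/72545) + 1/19681 = 72545/324929056 + 1/19681 = 1752687201/6394928751136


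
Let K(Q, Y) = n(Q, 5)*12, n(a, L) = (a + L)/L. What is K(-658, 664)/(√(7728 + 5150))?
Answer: -3918*√12878/32195 ≈ -13.810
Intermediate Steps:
n(a, L) = (L + a)/L
K(Q, Y) = 12 + 12*Q/5 (K(Q, Y) = ((5 + Q)/5)*12 = (1 + Q/5)*12 = 12 + 12*Q/5)
K(-658, 664)/(√(7728 + 5150)) = (12 + (12/5)*(-658))/(√(7728 + 5150)) = (12 - 7896/5)/(√12878) = -3918*√12878/32195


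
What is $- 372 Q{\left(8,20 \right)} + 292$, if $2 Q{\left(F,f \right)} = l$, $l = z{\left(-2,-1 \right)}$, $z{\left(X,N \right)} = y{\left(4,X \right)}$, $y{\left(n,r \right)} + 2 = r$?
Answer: $1036$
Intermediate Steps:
$y{\left(n,r \right)} = -2 + r$
$z{\left(X,N \right)} = -2 + X$
$l = -4$ ($l = -2 - 2 = -4$)
$Q{\left(F,f \right)} = -2$ ($Q{\left(F,f \right)} = \frac{1}{2} \left(-4\right) = -2$)
$- 372 Q{\left(8,20 \right)} + 292 = \left(-372\right) \left(-2\right) + 292 = 744 + 292 = 1036$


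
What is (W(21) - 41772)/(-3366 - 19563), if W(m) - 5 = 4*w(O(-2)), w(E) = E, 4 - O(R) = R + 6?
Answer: 41767/22929 ≈ 1.8216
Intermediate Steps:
O(R) = -2 - R (O(R) = 4 - (R + 6) = 4 - (6 + R) = 4 + (-6 - R) = -2 - R)
W(m) = 5 (W(m) = 5 + 4*(-2 - 1*(-2)) = 5 + 4*(-2 + 2) = 5 + 4*0 = 5 + 0 = 5)
(W(21) - 41772)/(-3366 - 19563) = (5 - 41772)/(-3366 - 19563) = -41767/(-22929) = -41767*(-1/22929) = 41767/22929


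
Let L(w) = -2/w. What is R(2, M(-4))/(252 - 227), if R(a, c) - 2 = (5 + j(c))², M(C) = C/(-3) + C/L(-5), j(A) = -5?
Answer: 2/25 ≈ 0.080000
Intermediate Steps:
M(C) = 13*C/6 (M(C) = C/(-3) + C/((-2/(-5))) = C*(-⅓) + C/((-2*(-⅕))) = -C/3 + C/(⅖) = -C/3 + C*(5/2) = -C/3 + 5*C/2 = 13*C/6)
R(a, c) = 2 (R(a, c) = 2 + (5 - 5)² = 2 + 0² = 2 + 0 = 2)
R(2, M(-4))/(252 - 227) = 2/(252 - 227) = 2/25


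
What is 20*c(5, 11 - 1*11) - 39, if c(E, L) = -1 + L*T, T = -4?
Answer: -59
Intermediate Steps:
c(E, L) = -1 - 4*L (c(E, L) = -1 + L*(-4) = -1 - 4*L)
20*c(5, 11 - 1*11) - 39 = 20*(-1 - 4*(11 - 1*11)) - 39 = 20*(-1 - 4*(11 - 11)) - 39 = 20*(-1 - 4*0) - 39 = 20*(-1 + 0) - 39 = 20*(-1) - 39 = -20 - 39 = -59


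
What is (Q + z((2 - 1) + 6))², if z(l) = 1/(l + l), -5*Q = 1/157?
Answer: 594441/120780100 ≈ 0.0049217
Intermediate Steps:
Q = -1/785 (Q = -⅕/157 = -⅕*1/157 = -1/785 ≈ -0.0012739)
z(l) = 1/(2*l)
(Q + z((2 - 1) + 6))² = (-1/785 + 1/(2*((2 - 1) + 6)))² = (-1/785 + 1/(2*(1 + 6)))² = (-1/785 + (½)/7)² = (-1/785 + (½)*(⅐))² = (-1/785 + 1/14)² = (771/10990)² = 594441/120780100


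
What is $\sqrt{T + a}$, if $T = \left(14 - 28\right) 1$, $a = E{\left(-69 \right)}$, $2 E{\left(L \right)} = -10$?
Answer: $i \sqrt{19} \approx 4.3589 i$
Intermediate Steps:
$E{\left(L \right)} = -5$ ($E{\left(L \right)} = \frac{1}{2} \left(-10\right) = -5$)
$a = -5$
$T = -14$ ($T = \left(-14\right) 1 = -14$)
$\sqrt{T + a} = \sqrt{-14 - 5} = \sqrt{-19} = i \sqrt{19}$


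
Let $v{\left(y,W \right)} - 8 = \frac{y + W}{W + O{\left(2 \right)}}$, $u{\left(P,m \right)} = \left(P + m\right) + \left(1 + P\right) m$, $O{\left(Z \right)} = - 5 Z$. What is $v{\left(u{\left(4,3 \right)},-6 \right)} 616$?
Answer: $4312$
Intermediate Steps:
$u{\left(P,m \right)} = P + m + m \left(1 + P\right)$ ($u{\left(P,m \right)} = \left(P + m\right) + m \left(1 + P\right) = P + m + m \left(1 + P\right)$)
$v{\left(y,W \right)} = 8 + \frac{W + y}{-10 + W}$ ($v{\left(y,W \right)} = 8 + \frac{y + W}{W - 10} = 8 + \frac{W + y}{W - 10} = 8 + \frac{W + y}{-10 + W}$)
$v{\left(u{\left(4,3 \right)},-6 \right)} 616 = \frac{-80 + \left(4 + 2 \cdot 3 + 4 \cdot 3\right) + 9 \left(-6\right)}{-10 - 6} \cdot 616 = \frac{-80 + \left(4 + 6 + 12\right) - 54}{-16} \cdot 616 = - \frac{-80 + 22 - 54}{16} \cdot 616 = \left(- \frac{1}{16}\right) \left(-112\right) 616 = 7 \cdot 616 = 4312$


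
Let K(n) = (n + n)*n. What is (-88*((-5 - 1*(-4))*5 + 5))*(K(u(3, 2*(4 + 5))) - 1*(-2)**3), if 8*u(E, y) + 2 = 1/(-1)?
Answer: 0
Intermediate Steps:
u(E, y) = -3/8 (u(E, y) = -1/4 + (1/8)/(-1) = -1/4 + (1/8)*(-1) = -1/4 - 1/8 = -3/8)
K(n) = 2*n**2 (K(n) = (2*n)*n = 2*n**2)
(-88*((-5 - 1*(-4))*5 + 5))*(K(u(3, 2*(4 + 5))) - 1*(-2)**3) = (-88*((-5 - 1*(-4))*5 + 5))*(2*(-3/8)**2 - 1*(-2)**3) = (-88*((-5 + 4)*5 + 5))*(2*(9/64) - 1*(-8)) = (-88*(-1*5 + 5))*(9/32 + 8) = -88*(-5 + 5)*(265/32) = -88*0*(265/32) = 0*(265/32) = 0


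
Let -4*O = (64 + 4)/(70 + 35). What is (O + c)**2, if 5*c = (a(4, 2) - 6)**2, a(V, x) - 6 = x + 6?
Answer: 1760929/11025 ≈ 159.72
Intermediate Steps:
a(V, x) = 12 + x (a(V, x) = 6 + (x + 6) = 6 + (6 + x) = 12 + x)
O = -17/105 (O = -(64 + 4)/(4*(70 + 35)) = -17/105 ≈ -0.16190)
c = 64/5 (c = ((12 + 2) - 6)**2/5 = (14 - 6)**2/5 = (1/5)*8**2 = (1/5)*64 = 64/5 ≈ 12.800)
(O + c)**2 = (-17/105 + 64/5)**2 = (1327/105)**2 = 1760929/11025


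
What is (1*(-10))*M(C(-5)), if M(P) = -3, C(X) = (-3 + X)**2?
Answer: 30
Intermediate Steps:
(1*(-10))*M(C(-5)) = (1*(-10))*(-3) = -10*(-3) = 30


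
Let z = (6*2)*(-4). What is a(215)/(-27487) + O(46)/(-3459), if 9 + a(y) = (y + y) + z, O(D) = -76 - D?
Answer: 2063207/95077533 ≈ 0.021700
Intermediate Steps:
z = -48 (z = 12*(-4) = -48)
a(y) = -57 + 2*y (a(y) = -9 + ((y + y) - 48) = -9 + (2*y - 48) = -9 + (-48 + 2*y) = -57 + 2*y)
a(215)/(-27487) + O(46)/(-3459) = (-57 + 2*215)/(-27487) + (-76 - 1*46)/(-3459) = (-57 + 430)*(-1/27487) + (-76 - 46)*(-1/3459) = 373*(-1/27487) - 122*(-1/3459) = -373/27487 + 122/3459 = 2063207/95077533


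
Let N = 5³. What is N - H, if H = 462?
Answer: -337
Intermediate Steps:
N = 125
N - H = 125 - 1*462 = 125 - 462 = -337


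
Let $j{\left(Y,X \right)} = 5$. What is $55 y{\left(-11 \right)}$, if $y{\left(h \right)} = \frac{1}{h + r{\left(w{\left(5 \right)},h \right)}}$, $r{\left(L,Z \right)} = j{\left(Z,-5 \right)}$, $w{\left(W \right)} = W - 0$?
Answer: $- \frac{55}{6} \approx -9.1667$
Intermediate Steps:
$w{\left(W \right)} = W$ ($w{\left(W \right)} = W + 0 = W$)
$r{\left(L,Z \right)} = 5$
$y{\left(h \right)} = \frac{1}{5 + h}$ ($y{\left(h \right)} = \frac{1}{h + 5} = \frac{1}{5 + h}$)
$55 y{\left(-11 \right)} = \frac{55}{5 - 11} = \frac{55}{-6} = 55 \left(- \frac{1}{6}\right) = - \frac{55}{6}$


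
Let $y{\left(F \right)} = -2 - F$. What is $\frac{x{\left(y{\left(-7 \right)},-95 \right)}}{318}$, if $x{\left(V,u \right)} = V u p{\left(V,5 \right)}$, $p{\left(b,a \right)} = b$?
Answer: $- \frac{2375}{318} \approx -7.4686$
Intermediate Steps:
$x{\left(V,u \right)} = u V^{2}$ ($x{\left(V,u \right)} = V u V = u V^{2}$)
$\frac{x{\left(y{\left(-7 \right)},-95 \right)}}{318} = \frac{\left(-95\right) \left(-2 - -7\right)^{2}}{318} = - 95 \left(-2 + 7\right)^{2} \cdot \frac{1}{318} = - 95 \cdot 5^{2} \cdot \frac{1}{318} = \left(-95\right) 25 \cdot \frac{1}{318} = \left(-2375\right) \frac{1}{318} = - \frac{2375}{318}$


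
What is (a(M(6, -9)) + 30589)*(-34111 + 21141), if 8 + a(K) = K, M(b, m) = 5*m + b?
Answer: -396129740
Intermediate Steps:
M(b, m) = b + 5*m
a(K) = -8 + K
(a(M(6, -9)) + 30589)*(-34111 + 21141) = ((-8 + (6 + 5*(-9))) + 30589)*(-34111 + 21141) = ((-8 + (6 - 45)) + 30589)*(-12970) = ((-8 - 39) + 30589)*(-12970) = (-47 + 30589)*(-12970) = 30542*(-12970) = -396129740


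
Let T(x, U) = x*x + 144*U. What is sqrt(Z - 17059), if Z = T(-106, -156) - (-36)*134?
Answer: 3*I*sqrt(2607) ≈ 153.18*I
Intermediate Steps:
T(x, U) = x**2 + 144*U
Z = -6404 (Z = ((-106)**2 + 144*(-156)) - (-36)*134 = (11236 - 22464) - 1*(-4824) = -11228 + 4824 = -6404)
sqrt(Z - 17059) = sqrt(-6404 - 17059) = sqrt(-23463) = 3*I*sqrt(2607)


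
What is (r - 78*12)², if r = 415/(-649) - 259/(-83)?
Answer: 2528668319369956/2901653689 ≈ 8.7146e+5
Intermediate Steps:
r = 133646/53867 (r = 415*(-1/649) - 259*(-1/83) = -415/649 + 259/83 = 133646/53867 ≈ 2.4810)
(r - 78*12)² = (133646/53867 - 78*12)² = (133646/53867 - 936)² = (-50285866/53867)² = 2528668319369956/2901653689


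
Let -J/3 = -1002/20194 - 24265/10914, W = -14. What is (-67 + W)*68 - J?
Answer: -202575207707/36732886 ≈ -5514.8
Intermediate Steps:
J = 250471619/36732886 (J = -3*(-1002/20194 - 24265/10914) = -3*(-1002*1/20194 - 24265*1/10914) = -3*(-501/10097 - 24265/10914) = -3*(-250471619/110198658) = 250471619/36732886 ≈ 6.8187)
(-67 + W)*68 - J = (-67 - 14)*68 - 1*250471619/36732886 = -81*68 - 250471619/36732886 = -5508 - 250471619/36732886 = -202575207707/36732886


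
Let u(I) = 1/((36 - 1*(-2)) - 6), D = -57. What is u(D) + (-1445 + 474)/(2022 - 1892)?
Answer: -15471/2080 ≈ -7.4380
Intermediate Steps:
u(I) = 1/32 (u(I) = 1/((36 + 2) - 6) = 1/(38 - 6) = 1/32)
u(D) + (-1445 + 474)/(2022 - 1892) = 1/32 + (-1445 + 474)/(2022 - 1892) = 1/32 - 971/130 = -15471/2080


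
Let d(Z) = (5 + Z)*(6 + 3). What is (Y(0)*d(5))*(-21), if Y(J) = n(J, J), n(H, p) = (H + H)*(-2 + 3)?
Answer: 0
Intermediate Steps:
n(H, p) = 2*H (n(H, p) = (2*H)*1 = 2*H)
Y(J) = 2*J
d(Z) = 45 + 9*Z (d(Z) = (5 + Z)*9 = 45 + 9*Z)
(Y(0)*d(5))*(-21) = ((2*0)*(45 + 9*5))*(-21) = (0*(45 + 45))*(-21) = (0*90)*(-21) = 0*(-21) = 0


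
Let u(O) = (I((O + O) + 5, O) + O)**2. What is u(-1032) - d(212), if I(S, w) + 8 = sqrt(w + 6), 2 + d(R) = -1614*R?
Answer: 1422744 - 6240*I*sqrt(114) ≈ 1.4227e+6 - 66625.0*I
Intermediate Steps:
d(R) = -2 - 1614*R
I(S, w) = -8 + sqrt(6 + w) (I(S, w) = -8 + sqrt(w + 6) = -8 + sqrt(6 + w))
u(O) = (-8 + O + sqrt(6 + O))**2 (u(O) = ((-8 + sqrt(6 + O)) + O)**2 = (-8 + O + sqrt(6 + O))**2)
u(-1032) - d(212) = (-8 - 1032 + sqrt(6 - 1032))**2 - (-2 - 1614*212) = (-8 - 1032 + sqrt(-1026))**2 - (-2 - 342168) = (-8 - 1032 + 3*I*sqrt(114))**2 - 1*(-342170) = (-1040 + 3*I*sqrt(114))**2 + 342170 = 342170 + (-1040 + 3*I*sqrt(114))**2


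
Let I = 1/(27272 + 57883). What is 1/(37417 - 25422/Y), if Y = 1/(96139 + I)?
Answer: -28385/69373173929259 ≈ -4.0916e-10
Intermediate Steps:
I = 1/85155 ≈ 1.1743e-5
Y = 85155/8186716546 (Y = 1/(96139 + 1/85155) = 1/(8186716546/85155) = 85155/8186716546 ≈ 1.0402e-5)
1/(37417 - 25422/Y) = 1/(37417 - 25422/85155/8186716546) = 1/(37417 - 25422*8186716546/85155) = 1/(37417 - 69374236010804/28385) = 1/(-69373173929259/28385) = -28385/69373173929259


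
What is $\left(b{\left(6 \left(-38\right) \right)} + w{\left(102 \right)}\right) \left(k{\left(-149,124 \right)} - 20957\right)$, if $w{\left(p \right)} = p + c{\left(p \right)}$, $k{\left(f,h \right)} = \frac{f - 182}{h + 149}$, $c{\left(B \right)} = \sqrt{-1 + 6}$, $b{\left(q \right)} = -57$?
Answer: $- \frac{85823880}{91} - \frac{5721592 \sqrt{5}}{273} \approx -9.8998 \cdot 10^{5}$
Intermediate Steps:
$c{\left(B \right)} = \sqrt{5}$
$k{\left(f,h \right)} = \frac{-182 + f}{149 + h}$
$w{\left(p \right)} = p + \sqrt{5}$
$\left(b{\left(6 \left(-38\right) \right)} + w{\left(102 \right)}\right) \left(k{\left(-149,124 \right)} - 20957\right) = \left(-57 + \left(102 + \sqrt{5}\right)\right) \left(\frac{-182 - 149}{149 + 124} - 20957\right) = \left(45 + \sqrt{5}\right) \left(\frac{1}{273} \left(-331\right) - 20957\right) = \left(45 + \sqrt{5}\right) \left(- \frac{331}{273} - 20957\right) = \left(45 + \sqrt{5}\right) \left(- \frac{5721592}{273}\right) = - \frac{85823880}{91} - \frac{5721592 \sqrt{5}}{273}$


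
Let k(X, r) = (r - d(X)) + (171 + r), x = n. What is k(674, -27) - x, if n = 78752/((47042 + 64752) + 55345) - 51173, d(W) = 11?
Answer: 8570642029/167139 ≈ 51279.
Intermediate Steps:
n = -8552925295/167139 (n = 78752/(111794 + 55345) - 51173 = 78752/167139 - 51173 = -8552925295/167139 ≈ -51173.)
x = -8552925295/167139 ≈ -51173.
k(X, r) = 160 + 2*r (k(X, r) = (r - 1*11) + (171 + r) = (r - 11) + (171 + r) = (-11 + r) + (171 + r) = 160 + 2*r)
k(674, -27) - x = (160 + 2*(-27)) - 1*(-8552925295/167139) = (160 - 54) + 8552925295/167139 = 106 + 8552925295/167139 = 8570642029/167139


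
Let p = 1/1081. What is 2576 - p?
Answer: 2784655/1081 ≈ 2576.0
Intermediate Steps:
p = 1/1081 ≈ 0.00092507
2576 - p = 2576 - 1*1/1081 = 2576 - 1/1081 = 2784655/1081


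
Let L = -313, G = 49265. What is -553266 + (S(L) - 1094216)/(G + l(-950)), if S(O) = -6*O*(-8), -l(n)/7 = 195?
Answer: -1325127532/2395 ≈ -5.5329e+5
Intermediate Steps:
l(n) = -1365 (l(n) = -7*195 = -1365)
S(O) = 48*O
-553266 + (S(L) - 1094216)/(G + l(-950)) = -553266 + (48*(-313) - 1094216)/(49265 - 1365) = -553266 + (-15024 - 1094216)/47900 = -553266 - 1109240*1/47900 = -553266 - 55462/2395 = -1325127532/2395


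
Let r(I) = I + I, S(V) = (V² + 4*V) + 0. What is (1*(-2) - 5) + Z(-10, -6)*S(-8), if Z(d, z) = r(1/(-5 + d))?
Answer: -169/15 ≈ -11.267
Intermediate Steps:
S(V) = V² + 4*V
r(I) = 2*I
Z(d, z) = 2/(-5 + d)
(1*(-2) - 5) + Z(-10, -6)*S(-8) = (1*(-2) - 5) + (2/(-5 - 10))*(-8*(4 - 8)) = (-2 - 5) + (2/(-15))*(-8*(-4)) = -7 + (2*(-1/15))*32 = -7 - 2/15*32 = -7 - 64/15 = -169/15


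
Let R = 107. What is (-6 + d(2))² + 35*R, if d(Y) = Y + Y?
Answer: 3749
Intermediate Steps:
d(Y) = 2*Y
(-6 + d(2))² + 35*R = (-6 + 2*2)² + 35*107 = (-6 + 4)² + 3745 = (-2)² + 3745 = 4 + 3745 = 3749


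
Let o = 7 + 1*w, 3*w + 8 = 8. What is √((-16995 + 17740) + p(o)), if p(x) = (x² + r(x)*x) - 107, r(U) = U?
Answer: 4*√46 ≈ 27.129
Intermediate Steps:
w = 0 (w = -8/3 + (⅓)*8 = -8/3 + 8/3 = 0)
o = 7 (o = 7 + 1*0 = 7 + 0 = 7)
p(x) = -107 + 2*x² (p(x) = (x² + x*x) - 107 = (x² + x²) - 107 = 2*x² - 107 = -107 + 2*x²)
√((-16995 + 17740) + p(o)) = √((-16995 + 17740) + (-107 + 2*7²)) = √(745 + (-107 + 2*49)) = √(745 + (-107 + 98)) = √(745 - 9) = √736 = 4*√46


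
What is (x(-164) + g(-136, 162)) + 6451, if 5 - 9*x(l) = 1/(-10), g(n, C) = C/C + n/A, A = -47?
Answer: 9102199/1410 ≈ 6455.5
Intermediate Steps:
g(n, C) = 1 - n/47 (g(n, C) = C/C + n/(-47) = 1 + n*(-1/47) = 1 - n/47)
x(l) = 17/30 (x(l) = 5/9 - ⅑/(-10) = 5/9 - ⅑*(-⅒) = 5/9 + 1/90 = 17/30)
(x(-164) + g(-136, 162)) + 6451 = (17/30 + (1 - 1/47*(-136))) + 6451 = (17/30 + (1 + 136/47)) + 6451 = (17/30 + 183/47) + 6451 = 6289/1410 + 6451 = 9102199/1410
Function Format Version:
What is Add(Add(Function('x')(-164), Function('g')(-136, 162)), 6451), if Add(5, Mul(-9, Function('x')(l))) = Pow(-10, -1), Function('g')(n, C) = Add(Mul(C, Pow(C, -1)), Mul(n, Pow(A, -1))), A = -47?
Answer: Rational(9102199, 1410) ≈ 6455.5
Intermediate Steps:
Function('g')(n, C) = Add(1, Mul(Rational(-1, 47), n)) (Function('g')(n, C) = Add(Mul(C, Pow(C, -1)), Mul(n, Pow(-47, -1))) = Add(1, Mul(n, Rational(-1, 47))) = Add(1, Mul(Rational(-1, 47), n)))
Function('x')(l) = Rational(17, 30) (Function('x')(l) = Add(Rational(5, 9), Mul(Rational(-1, 9), Pow(-10, -1))) = Add(Rational(5, 9), Mul(Rational(-1, 9), Rational(-1, 10))) = Add(Rational(5, 9), Rational(1, 90)) = Rational(17, 30))
Add(Add(Function('x')(-164), Function('g')(-136, 162)), 6451) = Add(Add(Rational(17, 30), Add(1, Mul(Rational(-1, 47), -136))), 6451) = Add(Add(Rational(17, 30), Add(1, Rational(136, 47))), 6451) = Add(Add(Rational(17, 30), Rational(183, 47)), 6451) = Add(Rational(6289, 1410), 6451) = Rational(9102199, 1410)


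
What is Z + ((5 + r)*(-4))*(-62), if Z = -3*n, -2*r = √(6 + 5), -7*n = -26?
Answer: 8602/7 - 124*√11 ≈ 817.60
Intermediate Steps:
n = 26/7 (n = -⅐*(-26) = 26/7 ≈ 3.7143)
r = -√11/2 (r = -√(6 + 5)/2 = -√11/2 ≈ -1.6583)
Z = -78/7 (Z = -3*26/7 = -78/7 ≈ -11.143)
Z + ((5 + r)*(-4))*(-62) = -78/7 + ((5 - √11/2)*(-4))*(-62) = -78/7 + (-20 + 2*√11)*(-62) = -78/7 + (1240 - 124*√11) = 8602/7 - 124*√11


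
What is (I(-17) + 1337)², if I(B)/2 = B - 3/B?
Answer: 490932649/289 ≈ 1.6987e+6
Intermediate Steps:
I(B) = -6/B + 2*B (I(B) = 2*(B - 3/B) = -6/B + 2*B)
(I(-17) + 1337)² = ((-6/(-17) + 2*(-17)) + 1337)² = ((-6*(-1/17) - 34) + 1337)² = ((6/17 - 34) + 1337)² = (-572/17 + 1337)² = (22157/17)² = 490932649/289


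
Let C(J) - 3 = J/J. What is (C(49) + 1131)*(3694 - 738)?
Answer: 3355060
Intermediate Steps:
C(J) = 4 (C(J) = 3 + J/J = 3 + 1 = 4)
(C(49) + 1131)*(3694 - 738) = (4 + 1131)*(3694 - 738) = 1135*2956 = 3355060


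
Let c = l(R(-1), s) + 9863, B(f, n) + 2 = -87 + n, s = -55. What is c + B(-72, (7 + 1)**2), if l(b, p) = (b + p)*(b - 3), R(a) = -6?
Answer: 10387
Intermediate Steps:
l(b, p) = (-3 + b)*(b + p) (l(b, p) = (b + p)*(-3 + b) = (-3 + b)*(b + p))
B(f, n) = -89 + n (B(f, n) = -2 + (-87 + n) = -89 + n)
c = 10412 (c = ((-6)**2 - 3*(-6) - 3*(-55) - 6*(-55)) + 9863 = (36 + 18 + 165 + 330) + 9863 = 549 + 9863 = 10412)
c + B(-72, (7 + 1)**2) = 10412 + (-89 + (7 + 1)**2) = 10412 + (-89 + 8**2) = 10412 + (-89 + 64) = 10412 - 25 = 10387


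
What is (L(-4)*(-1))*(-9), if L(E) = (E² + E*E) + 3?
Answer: 315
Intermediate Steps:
L(E) = 3 + 2*E² (L(E) = (E² + E²) + 3 = 2*E² + 3 = 3 + 2*E²)
(L(-4)*(-1))*(-9) = ((3 + 2*(-4)²)*(-1))*(-9) = ((3 + 2*16)*(-1))*(-9) = ((3 + 32)*(-1))*(-9) = (35*(-1))*(-9) = -35*(-9) = 315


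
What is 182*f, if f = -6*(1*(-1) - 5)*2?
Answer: 13104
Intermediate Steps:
f = 72 (f = -6*(-1 - 5)*2 = -6*(-6)*2 = 36*2 = 72)
182*f = 182*72 = 13104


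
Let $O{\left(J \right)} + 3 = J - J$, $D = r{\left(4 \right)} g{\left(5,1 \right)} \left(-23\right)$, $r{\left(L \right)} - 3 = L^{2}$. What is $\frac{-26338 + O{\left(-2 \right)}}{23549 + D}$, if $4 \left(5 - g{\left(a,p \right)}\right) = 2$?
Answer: $- \frac{52682}{43165} \approx -1.2205$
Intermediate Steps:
$g{\left(a,p \right)} = \frac{9}{2}$ ($g{\left(a,p \right)} = 5 - \frac{1}{2} = \frac{9}{2}$)
$r{\left(L \right)} = 3 + L^{2}$
$D = - \frac{3933}{2}$ ($D = \left(3 + 4^{2}\right) \frac{9}{2} \left(-23\right) = \left(3 + 16\right) \frac{9}{2} \left(-23\right) = 19 \cdot \frac{9}{2} \left(-23\right) = \frac{171}{2} \left(-23\right) = - \frac{3933}{2} \approx -1966.5$)
$O{\left(J \right)} = -3$ ($O{\left(J \right)} = -3 + \left(J - J\right) = -3 + 0 = -3$)
$\frac{-26338 + O{\left(-2 \right)}}{23549 + D} = \frac{-26338 - 3}{23549 - \frac{3933}{2}} = - \frac{26341}{\frac{43165}{2}} = \left(-26341\right) \frac{2}{43165} = - \frac{52682}{43165}$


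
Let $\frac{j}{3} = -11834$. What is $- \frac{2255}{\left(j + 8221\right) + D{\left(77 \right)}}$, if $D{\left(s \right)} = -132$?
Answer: $\frac{2255}{27413} \approx 0.08226$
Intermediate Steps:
$j = -35502$ ($j = 3 \left(-11834\right) = -35502$)
$- \frac{2255}{\left(j + 8221\right) + D{\left(77 \right)}} = - \frac{2255}{\left(-35502 + 8221\right) - 132} = - \frac{2255}{-27281 - 132} = - \frac{2255}{-27413} = \left(-2255\right) \left(- \frac{1}{27413}\right) = \frac{2255}{27413}$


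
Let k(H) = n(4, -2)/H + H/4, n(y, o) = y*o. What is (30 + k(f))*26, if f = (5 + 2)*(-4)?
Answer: 4238/7 ≈ 605.43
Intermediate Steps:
n(y, o) = o*y
f = -28 (f = 7*(-4) = -28)
k(H) = -8/H + H/4 (k(H) = (-2*4)/H + H/4 = -8/H + H*(¼) = -8/H + H/4)
(30 + k(f))*26 = (30 + (-8/(-28) + (¼)*(-28)))*26 = (30 + (-8*(-1/28) - 7))*26 = (30 + (2/7 - 7))*26 = (30 - 47/7)*26 = (163/7)*26 = 4238/7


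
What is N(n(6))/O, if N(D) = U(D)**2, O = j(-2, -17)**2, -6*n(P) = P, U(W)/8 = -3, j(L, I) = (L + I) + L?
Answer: 64/49 ≈ 1.3061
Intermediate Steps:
j(L, I) = I + 2*L (j(L, I) = (I + L) + L = I + 2*L)
U(W) = -24 (U(W) = 8*(-3) = -24)
n(P) = -P/6
O = 441 (O = (-17 + 2*(-2))**2 = (-17 - 4)**2 = (-21)**2 = 441)
N(D) = 576 (N(D) = (-24)**2 = 576)
N(n(6))/O = 576/441 = 576*(1/441) = 64/49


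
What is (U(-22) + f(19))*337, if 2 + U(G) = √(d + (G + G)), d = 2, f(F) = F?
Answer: 5729 + 337*I*√42 ≈ 5729.0 + 2184.0*I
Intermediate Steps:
U(G) = -2 + √(2 + 2*G) (U(G) = -2 + √(2 + (G + G)) = -2 + √(2 + 2*G))
(U(-22) + f(19))*337 = ((-2 + √(2 + 2*(-22))) + 19)*337 = ((-2 + √(2 - 44)) + 19)*337 = ((-2 + √(-42)) + 19)*337 = ((-2 + I*√42) + 19)*337 = (17 + I*√42)*337 = 5729 + 337*I*√42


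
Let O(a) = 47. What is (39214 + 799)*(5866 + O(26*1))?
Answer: 236596869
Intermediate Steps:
(39214 + 799)*(5866 + O(26*1)) = (39214 + 799)*(5866 + 47) = 40013*5913 = 236596869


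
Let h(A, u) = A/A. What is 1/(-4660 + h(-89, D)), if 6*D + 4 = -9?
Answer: -1/4659 ≈ -0.00021464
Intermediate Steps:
D = -13/6 (D = -⅔ + (⅙)*(-9) = -⅔ - 3/2 = -13/6 ≈ -2.1667)
h(A, u) = 1
1/(-4660 + h(-89, D)) = 1/(-4660 + 1) = 1/(-4659) = -1/4659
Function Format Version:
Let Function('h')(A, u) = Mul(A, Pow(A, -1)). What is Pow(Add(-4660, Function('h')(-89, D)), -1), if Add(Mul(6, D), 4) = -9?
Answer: Rational(-1, 4659) ≈ -0.00021464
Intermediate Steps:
D = Rational(-13, 6) (D = Add(Rational(-2, 3), Mul(Rational(1, 6), -9)) = Add(Rational(-2, 3), Rational(-3, 2)) = Rational(-13, 6) ≈ -2.1667)
Function('h')(A, u) = 1
Pow(Add(-4660, Function('h')(-89, D)), -1) = Pow(Add(-4660, 1), -1) = Pow(-4659, -1) = Rational(-1, 4659)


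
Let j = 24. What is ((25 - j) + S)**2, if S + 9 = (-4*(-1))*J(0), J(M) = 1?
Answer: 16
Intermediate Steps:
S = -5 (S = -9 - 4*(-1)*1 = -9 + 4*1 = -9 + 4 = -5)
((25 - j) + S)**2 = ((25 - 1*24) - 5)**2 = ((25 - 24) - 5)**2 = (1 - 5)**2 = (-4)**2 = 16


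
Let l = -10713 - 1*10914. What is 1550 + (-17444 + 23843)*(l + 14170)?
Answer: -47715793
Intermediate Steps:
l = -21627 (l = -10713 - 10914 = -21627)
1550 + (-17444 + 23843)*(l + 14170) = 1550 + (-17444 + 23843)*(-21627 + 14170) = 1550 + 6399*(-7457) = 1550 - 47717343 = -47715793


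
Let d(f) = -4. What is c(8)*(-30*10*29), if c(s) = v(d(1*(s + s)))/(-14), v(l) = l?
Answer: -17400/7 ≈ -2485.7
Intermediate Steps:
c(s) = 2/7 (c(s) = -4/(-14) = -4*(-1/14) = 2/7)
c(8)*(-30*10*29) = 2*(-30*10*29)/7 = 2*(-300*29)/7 = (2/7)*(-8700) = -17400/7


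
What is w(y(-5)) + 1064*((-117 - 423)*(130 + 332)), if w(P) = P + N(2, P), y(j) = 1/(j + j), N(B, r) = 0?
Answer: -2654467201/10 ≈ -2.6545e+8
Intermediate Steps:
y(j) = 1/(2*j)
w(P) = P (w(P) = P + 0 = P)
w(y(-5)) + 1064*((-117 - 423)*(130 + 332)) = (½)/(-5) + 1064*((-117 - 423)*(130 + 332)) = (½)*(-⅕) + 1064*(-540*462) = -⅒ + 1064*(-249480) = -⅒ - 265446720 = -2654467201/10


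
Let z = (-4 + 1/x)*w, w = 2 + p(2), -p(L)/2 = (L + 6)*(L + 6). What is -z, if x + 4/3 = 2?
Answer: -315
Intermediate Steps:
x = ⅔ (x = -4/3 + 2 = ⅔ ≈ 0.66667)
p(L) = -2*(6 + L)² (p(L) = -2*(L + 6)*(L + 6) = -2*(6 + L)*(6 + L) = -2*(6 + L)²)
w = -126 (w = 2 - 2*(6 + 2)² = 2 - 2*8² = 2 - 2*64 = 2 - 128 = -126)
z = 315 (z = (-4 + 1/(⅔))*(-126) = (-4 + 3/2)*(-126) = -5/2*(-126) = 315)
-z = -1*315 = -315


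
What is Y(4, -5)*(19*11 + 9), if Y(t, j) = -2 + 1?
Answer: -218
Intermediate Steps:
Y(t, j) = -1
Y(4, -5)*(19*11 + 9) = -(19*11 + 9) = -(209 + 9) = -1*218 = -218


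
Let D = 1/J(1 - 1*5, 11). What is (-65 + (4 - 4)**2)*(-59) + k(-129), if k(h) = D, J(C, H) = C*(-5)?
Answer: 76701/20 ≈ 3835.1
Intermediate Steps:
J(C, H) = -5*C
D = 1/20 (D = 1/(-5*(1 - 1*5)) = 1/(-5*(1 - 5)) = 1/(-5*(-4)) = 1/20 ≈ 0.050000)
k(h) = 1/20
(-65 + (4 - 4)**2)*(-59) + k(-129) = (-65 + (4 - 4)**2)*(-59) + 1/20 = (-65 + 0**2)*(-59) + 1/20 = (-65 + 0)*(-59) + 1/20 = -65*(-59) + 1/20 = 3835 + 1/20 = 76701/20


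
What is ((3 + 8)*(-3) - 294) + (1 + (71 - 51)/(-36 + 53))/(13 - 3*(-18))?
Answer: -372416/1139 ≈ -326.97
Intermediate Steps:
((3 + 8)*(-3) - 294) + (1 + (71 - 51)/(-36 + 53))/(13 - 3*(-18)) = (11*(-3) - 294) + (1 + 20/17)/(13 + 54) = (-33 - 294) + (1 + 20*(1/17))/67 = -327 + (1 + 20/17)*(1/67) = -327 + (37/17)*(1/67) = -327 + 37/1139 = -372416/1139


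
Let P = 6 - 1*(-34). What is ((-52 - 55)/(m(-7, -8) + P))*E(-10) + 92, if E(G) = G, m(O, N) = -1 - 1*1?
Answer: 2283/19 ≈ 120.16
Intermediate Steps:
m(O, N) = -2 (m(O, N) = -1 - 1 = -2)
P = 40 (P = 6 + 34 = 40)
((-52 - 55)/(m(-7, -8) + P))*E(-10) + 92 = ((-52 - 55)/(-2 + 40))*(-10) + 92 = -107/38*(-10) + 92 = 535/19 + 92 = 2283/19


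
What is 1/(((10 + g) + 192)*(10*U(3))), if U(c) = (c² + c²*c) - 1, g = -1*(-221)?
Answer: 1/148050 ≈ 6.7545e-6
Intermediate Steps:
g = 221
U(c) = -1 + c² + c³ (U(c) = (c² + c³) - 1 = -1 + c² + c³)
1/(((10 + g) + 192)*(10*U(3))) = 1/(((10 + 221) + 192)*(10*(-1 + 3² + 3³))) = 1/((231 + 192)*(10*(-1 + 9 + 27))) = 1/(423*(10*35)) = 1/(423*350) = 1/148050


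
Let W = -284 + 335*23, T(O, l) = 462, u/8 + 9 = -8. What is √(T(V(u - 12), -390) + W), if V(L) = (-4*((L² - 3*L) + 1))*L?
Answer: √7883 ≈ 88.786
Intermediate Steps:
u = -136 (u = -72 + 8*(-8) = -72 - 64 = -136)
V(L) = L*(-4 - 4*L² + 12*L) (V(L) = (-4*(1 + L² - 3*L))*L = (-4 - 4*L² + 12*L)*L = L*(-4 - 4*L² + 12*L))
W = 7421 (W = -284 + 7705 = 7421)
√(T(V(u - 12), -390) + W) = √(462 + 7421) = √7883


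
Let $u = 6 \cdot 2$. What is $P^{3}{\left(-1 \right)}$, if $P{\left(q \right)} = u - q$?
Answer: $2197$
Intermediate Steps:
$u = 12$
$P{\left(q \right)} = 12 - q$
$P^{3}{\left(-1 \right)} = \left(12 - -1\right)^{3} = \left(12 + 1\right)^{3} = 13^{3} = 2197$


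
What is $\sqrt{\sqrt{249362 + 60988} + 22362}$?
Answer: $\sqrt{22362 + 5 \sqrt{12414}} \approx 151.39$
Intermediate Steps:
$\sqrt{\sqrt{249362 + 60988} + 22362} = \sqrt{\sqrt{310350} + 22362} = \sqrt{5 \sqrt{12414} + 22362} = \sqrt{22362 + 5 \sqrt{12414}}$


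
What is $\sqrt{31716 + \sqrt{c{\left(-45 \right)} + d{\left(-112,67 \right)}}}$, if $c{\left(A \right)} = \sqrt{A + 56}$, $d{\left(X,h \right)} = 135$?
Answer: $\sqrt{31716 + \sqrt{135 + \sqrt{11}}} \approx 178.12$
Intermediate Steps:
$c{\left(A \right)} = \sqrt{56 + A}$
$\sqrt{31716 + \sqrt{c{\left(-45 \right)} + d{\left(-112,67 \right)}}} = \sqrt{31716 + \sqrt{\sqrt{56 - 45} + 135}} = \sqrt{31716 + \sqrt{\sqrt{11} + 135}} = \sqrt{31716 + \sqrt{135 + \sqrt{11}}}$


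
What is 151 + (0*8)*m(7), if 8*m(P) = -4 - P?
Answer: 151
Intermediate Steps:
m(P) = -1/2 - P/8 (m(P) = (-4 - P)/8 = -1/2 - P/8)
151 + (0*8)*m(7) = 151 + (0*8)*(-1/2 - 1/8*7) = 151 + 0*(-1/2 - 7/8) = 151 + 0*(-11/8) = 151 + 0 = 151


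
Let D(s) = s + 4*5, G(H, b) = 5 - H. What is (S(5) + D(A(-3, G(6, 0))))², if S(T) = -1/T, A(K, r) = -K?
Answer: 12996/25 ≈ 519.84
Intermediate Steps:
D(s) = 20 + s (D(s) = s + 20 = 20 + s)
(S(5) + D(A(-3, G(6, 0))))² = (-1/5 + (20 - 1*(-3)))² = (-1*⅕ + (20 + 3))² = (-⅕ + 23)² = (114/5)² = 12996/25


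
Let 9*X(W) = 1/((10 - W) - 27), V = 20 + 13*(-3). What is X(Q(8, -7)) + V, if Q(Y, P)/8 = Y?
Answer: -13852/729 ≈ -19.001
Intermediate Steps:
V = -19 (V = 20 - 39 = -19)
Q(Y, P) = 8*Y
X(W) = 1/(9*(-17 - W)) (X(W) = 1/(9*((10 - W) - 27)) = 1/(9*(-17 - W)))
X(Q(8, -7)) + V = -1/(153 + 9*(8*8)) - 19 = -1/(153 + 9*64) - 19 = -1/(153 + 576) - 19 = -1/729 - 19 = -13852/729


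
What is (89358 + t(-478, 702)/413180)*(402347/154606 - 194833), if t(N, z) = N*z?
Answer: -278030124212922483171/15970026770 ≈ -1.7410e+10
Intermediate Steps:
(89358 + t(-478, 702)/413180)*(402347/154606 - 194833) = (89358 - 478*702/413180)*(402347/154606 - 194833) = (89358 - 335556*1/413180)*(402347*(1/154606) - 194833) = (89358 - 83889/103295)*(402347/154606 - 194833) = (9230150721/103295)*(-30121948451/154606) = -278030124212922483171/15970026770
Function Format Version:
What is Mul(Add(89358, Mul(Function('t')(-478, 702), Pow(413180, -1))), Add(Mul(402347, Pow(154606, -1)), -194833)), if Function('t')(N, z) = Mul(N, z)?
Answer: Rational(-278030124212922483171, 15970026770) ≈ -1.7410e+10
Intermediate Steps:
Mul(Add(89358, Mul(Function('t')(-478, 702), Pow(413180, -1))), Add(Mul(402347, Pow(154606, -1)), -194833)) = Mul(Add(89358, Mul(Mul(-478, 702), Pow(413180, -1))), Add(Mul(402347, Pow(154606, -1)), -194833)) = Mul(Add(89358, Mul(-335556, Rational(1, 413180))), Add(Mul(402347, Rational(1, 154606)), -194833)) = Mul(Add(89358, Rational(-83889, 103295)), Add(Rational(402347, 154606), -194833)) = Mul(Rational(9230150721, 103295), Rational(-30121948451, 154606)) = Rational(-278030124212922483171, 15970026770)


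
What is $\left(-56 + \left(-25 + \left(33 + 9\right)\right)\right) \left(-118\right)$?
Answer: $4602$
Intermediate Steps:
$\left(-56 + \left(-25 + \left(33 + 9\right)\right)\right) \left(-118\right) = \left(-56 + \left(-25 + 42\right)\right) \left(-118\right) = \left(-56 + 17\right) \left(-118\right) = \left(-39\right) \left(-118\right) = 4602$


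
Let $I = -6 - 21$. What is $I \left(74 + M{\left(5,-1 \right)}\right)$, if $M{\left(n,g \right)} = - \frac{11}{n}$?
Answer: $- \frac{9693}{5} \approx -1938.6$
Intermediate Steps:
$I = -27$ ($I = -6 - 21 = -27$)
$I \left(74 + M{\left(5,-1 \right)}\right) = - 27 \left(74 - \frac{11}{5}\right) = \left(-27\right) \frac{359}{5} = - \frac{9693}{5}$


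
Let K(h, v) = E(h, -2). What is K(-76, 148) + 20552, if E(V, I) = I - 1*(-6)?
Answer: 20556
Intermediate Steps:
E(V, I) = 6 + I (E(V, I) = I + 6 = 6 + I)
K(h, v) = 4 (K(h, v) = 6 - 2 = 4)
K(-76, 148) + 20552 = 4 + 20552 = 20556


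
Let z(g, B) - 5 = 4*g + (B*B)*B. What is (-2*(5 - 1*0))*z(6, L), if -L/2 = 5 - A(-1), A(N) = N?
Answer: 16990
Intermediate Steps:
L = -12 (L = -2*(5 - 1*(-1)) = -2*(5 + 1) = -2*6 = -12)
z(g, B) = 5 + B³ + 4*g (z(g, B) = 5 + (4*g + (B*B)*B) = 5 + (4*g + B²*B) = 5 + (4*g + B³) = 5 + (B³ + 4*g) = 5 + B³ + 4*g)
(-2*(5 - 1*0))*z(6, L) = (-2*(5 - 1*0))*(5 + (-12)³ + 4*6) = (-2*(5 + 0))*(5 - 1728 + 24) = -2*5*(-1699) = -10*(-1699) = 16990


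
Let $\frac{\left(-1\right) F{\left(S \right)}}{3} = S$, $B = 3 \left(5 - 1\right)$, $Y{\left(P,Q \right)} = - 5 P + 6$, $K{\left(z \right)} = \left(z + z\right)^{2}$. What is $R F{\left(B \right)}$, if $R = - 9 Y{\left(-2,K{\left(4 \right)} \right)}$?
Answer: $5184$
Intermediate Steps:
$K{\left(z \right)} = 4 z^{2}$ ($K{\left(z \right)} = \left(2 z\right)^{2} = 4 z^{2}$)
$Y{\left(P,Q \right)} = 6 - 5 P$
$B = 12$ ($B = 3 \cdot 4 = 12$)
$F{\left(S \right)} = - 3 S$
$R = -144$ ($R = - 9 \left(6 - -10\right) = - 9 \left(6 + 10\right) = \left(-9\right) 16 = -144$)
$R F{\left(B \right)} = - 144 \left(\left(-3\right) 12\right) = \left(-144\right) \left(-36\right) = 5184$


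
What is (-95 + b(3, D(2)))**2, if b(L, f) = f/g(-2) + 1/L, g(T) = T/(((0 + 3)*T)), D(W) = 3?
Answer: 66049/9 ≈ 7338.8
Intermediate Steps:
g(T) = 1/3 (g(T) = T/((3*T)) = T*(1/(3*T)) = 1/3)
b(L, f) = 1/L + 3*f (b(L, f) = f/(1/3) + 1/L = f*3 + 1/L = 3*f + 1/L = 1/L + 3*f)
(-95 + b(3, D(2)))**2 = (-95 + (1/3 + 3*3))**2 = (-95 + (1/3 + 9))**2 = (-95 + 28/3)**2 = (-257/3)**2 = 66049/9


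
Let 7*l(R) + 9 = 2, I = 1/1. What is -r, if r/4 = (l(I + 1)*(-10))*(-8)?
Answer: 320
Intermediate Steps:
I = 1 (I = 1*1 = 1)
l(R) = -1 (l(R) = -9/7 + (⅐)*2 = -9/7 + 2/7 = -1)
r = -320 (r = 4*(-1*(-10)*(-8)) = 4*(10*(-8)) = 4*(-80) = -320)
-r = -1*(-320) = 320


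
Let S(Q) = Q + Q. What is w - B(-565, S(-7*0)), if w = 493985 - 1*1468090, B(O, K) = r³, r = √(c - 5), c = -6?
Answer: -974105 + 11*I*√11 ≈ -9.7411e+5 + 36.483*I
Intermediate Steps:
S(Q) = 2*Q
r = I*√11 (r = √(-6 - 5) = √(-11) = I*√11 ≈ 3.3166*I)
B(O, K) = -11*I*√11 (B(O, K) = (I*√11)³ = -11*I*√11)
w = -974105 (w = 493985 - 1468090 = -974105)
w - B(-565, S(-7*0)) = -974105 - (-11)*I*√11 = -974105 + 11*I*√11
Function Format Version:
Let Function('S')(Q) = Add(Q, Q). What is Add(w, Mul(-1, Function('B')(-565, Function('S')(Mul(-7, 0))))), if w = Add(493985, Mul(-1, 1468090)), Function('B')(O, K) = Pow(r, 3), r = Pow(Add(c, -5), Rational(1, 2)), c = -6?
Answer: Add(-974105, Mul(11, I, Pow(11, Rational(1, 2)))) ≈ Add(-9.7411e+5, Mul(36.483, I))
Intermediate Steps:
Function('S')(Q) = Mul(2, Q)
r = Mul(I, Pow(11, Rational(1, 2))) (r = Pow(Add(-6, -5), Rational(1, 2)) = Pow(-11, Rational(1, 2)) = Mul(I, Pow(11, Rational(1, 2))) ≈ Mul(3.3166, I))
Function('B')(O, K) = Mul(-11, I, Pow(11, Rational(1, 2))) (Function('B')(O, K) = Pow(Mul(I, Pow(11, Rational(1, 2))), 3) = Mul(-11, I, Pow(11, Rational(1, 2))))
w = -974105 (w = Add(493985, -1468090) = -974105)
Add(w, Mul(-1, Function('B')(-565, Function('S')(Mul(-7, 0))))) = Add(-974105, Mul(-1, Mul(-11, I, Pow(11, Rational(1, 2))))) = Add(-974105, Mul(11, I, Pow(11, Rational(1, 2))))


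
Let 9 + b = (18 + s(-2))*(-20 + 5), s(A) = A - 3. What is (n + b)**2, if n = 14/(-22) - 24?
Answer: 6325225/121 ≈ 52275.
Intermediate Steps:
s(A) = -3 + A
n = -271/11 (n = 14*(-1/22) - 24 = -7/11 - 24 = -271/11 ≈ -24.636)
b = -204 (b = -9 + (18 + (-3 - 2))*(-20 + 5) = -9 + (18 - 5)*(-15) = -9 + 13*(-15) = -9 - 195 = -204)
(n + b)**2 = (-271/11 - 204)**2 = (-2515/11)**2 = 6325225/121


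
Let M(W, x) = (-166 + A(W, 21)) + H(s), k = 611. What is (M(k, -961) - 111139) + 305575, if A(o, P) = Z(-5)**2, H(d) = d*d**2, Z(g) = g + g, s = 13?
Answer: 196567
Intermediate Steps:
Z(g) = 2*g
H(d) = d**3
A(o, P) = 100 (A(o, P) = (2*(-5))**2 = (-10)**2 = 100)
M(W, x) = 2131 (M(W, x) = (-166 + 100) + 13**3 = -66 + 2197 = 2131)
(M(k, -961) - 111139) + 305575 = (2131 - 111139) + 305575 = -109008 + 305575 = 196567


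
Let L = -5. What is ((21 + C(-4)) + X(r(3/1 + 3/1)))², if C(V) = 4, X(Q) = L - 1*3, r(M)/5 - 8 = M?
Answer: 289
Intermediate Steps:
r(M) = 40 + 5*M
X(Q) = -8 (X(Q) = -5 - 1*3 = -5 - 3 = -8)
((21 + C(-4)) + X(r(3/1 + 3/1)))² = ((21 + 4) - 8)² = (25 - 8)² = 17² = 289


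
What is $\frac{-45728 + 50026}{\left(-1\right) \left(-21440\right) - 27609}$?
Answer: $- \frac{4298}{6169} \approx -0.69671$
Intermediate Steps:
$\frac{-45728 + 50026}{\left(-1\right) \left(-21440\right) - 27609} = \frac{4298}{21440 - 27609} = \frac{4298}{-6169} = 4298 \left(- \frac{1}{6169}\right) = - \frac{4298}{6169}$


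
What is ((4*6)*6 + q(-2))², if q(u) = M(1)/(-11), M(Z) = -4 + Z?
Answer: 2518569/121 ≈ 20815.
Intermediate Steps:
q(u) = 3/11 (q(u) = (-4 + 1)/(-11) = -3*(-1/11) = 3/11)
((4*6)*6 + q(-2))² = ((4*6)*6 + 3/11)² = (24*6 + 3/11)² = (144 + 3/11)² = (1587/11)² = 2518569/121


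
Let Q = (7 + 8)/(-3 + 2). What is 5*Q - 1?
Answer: -76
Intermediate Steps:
Q = -15 (Q = 15/(-1) = 15*(-1) = -15)
5*Q - 1 = 5*(-15) - 1 = -75 - 1 = -76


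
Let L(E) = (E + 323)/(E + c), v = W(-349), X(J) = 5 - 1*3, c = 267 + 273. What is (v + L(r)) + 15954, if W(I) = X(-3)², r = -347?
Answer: 3079870/193 ≈ 15958.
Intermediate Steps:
c = 540
X(J) = 2 (X(J) = 5 - 3 = 2)
W(I) = 4 (W(I) = 2² = 4)
v = 4
L(E) = (323 + E)/(540 + E) (L(E) = (E + 323)/(E + 540) = (323 + E)/(540 + E))
(v + L(r)) + 15954 = (4 + (323 - 347)/(540 - 347)) + 15954 = (4 - 24/193) + 15954 = 748/193 + 15954 = 3079870/193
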